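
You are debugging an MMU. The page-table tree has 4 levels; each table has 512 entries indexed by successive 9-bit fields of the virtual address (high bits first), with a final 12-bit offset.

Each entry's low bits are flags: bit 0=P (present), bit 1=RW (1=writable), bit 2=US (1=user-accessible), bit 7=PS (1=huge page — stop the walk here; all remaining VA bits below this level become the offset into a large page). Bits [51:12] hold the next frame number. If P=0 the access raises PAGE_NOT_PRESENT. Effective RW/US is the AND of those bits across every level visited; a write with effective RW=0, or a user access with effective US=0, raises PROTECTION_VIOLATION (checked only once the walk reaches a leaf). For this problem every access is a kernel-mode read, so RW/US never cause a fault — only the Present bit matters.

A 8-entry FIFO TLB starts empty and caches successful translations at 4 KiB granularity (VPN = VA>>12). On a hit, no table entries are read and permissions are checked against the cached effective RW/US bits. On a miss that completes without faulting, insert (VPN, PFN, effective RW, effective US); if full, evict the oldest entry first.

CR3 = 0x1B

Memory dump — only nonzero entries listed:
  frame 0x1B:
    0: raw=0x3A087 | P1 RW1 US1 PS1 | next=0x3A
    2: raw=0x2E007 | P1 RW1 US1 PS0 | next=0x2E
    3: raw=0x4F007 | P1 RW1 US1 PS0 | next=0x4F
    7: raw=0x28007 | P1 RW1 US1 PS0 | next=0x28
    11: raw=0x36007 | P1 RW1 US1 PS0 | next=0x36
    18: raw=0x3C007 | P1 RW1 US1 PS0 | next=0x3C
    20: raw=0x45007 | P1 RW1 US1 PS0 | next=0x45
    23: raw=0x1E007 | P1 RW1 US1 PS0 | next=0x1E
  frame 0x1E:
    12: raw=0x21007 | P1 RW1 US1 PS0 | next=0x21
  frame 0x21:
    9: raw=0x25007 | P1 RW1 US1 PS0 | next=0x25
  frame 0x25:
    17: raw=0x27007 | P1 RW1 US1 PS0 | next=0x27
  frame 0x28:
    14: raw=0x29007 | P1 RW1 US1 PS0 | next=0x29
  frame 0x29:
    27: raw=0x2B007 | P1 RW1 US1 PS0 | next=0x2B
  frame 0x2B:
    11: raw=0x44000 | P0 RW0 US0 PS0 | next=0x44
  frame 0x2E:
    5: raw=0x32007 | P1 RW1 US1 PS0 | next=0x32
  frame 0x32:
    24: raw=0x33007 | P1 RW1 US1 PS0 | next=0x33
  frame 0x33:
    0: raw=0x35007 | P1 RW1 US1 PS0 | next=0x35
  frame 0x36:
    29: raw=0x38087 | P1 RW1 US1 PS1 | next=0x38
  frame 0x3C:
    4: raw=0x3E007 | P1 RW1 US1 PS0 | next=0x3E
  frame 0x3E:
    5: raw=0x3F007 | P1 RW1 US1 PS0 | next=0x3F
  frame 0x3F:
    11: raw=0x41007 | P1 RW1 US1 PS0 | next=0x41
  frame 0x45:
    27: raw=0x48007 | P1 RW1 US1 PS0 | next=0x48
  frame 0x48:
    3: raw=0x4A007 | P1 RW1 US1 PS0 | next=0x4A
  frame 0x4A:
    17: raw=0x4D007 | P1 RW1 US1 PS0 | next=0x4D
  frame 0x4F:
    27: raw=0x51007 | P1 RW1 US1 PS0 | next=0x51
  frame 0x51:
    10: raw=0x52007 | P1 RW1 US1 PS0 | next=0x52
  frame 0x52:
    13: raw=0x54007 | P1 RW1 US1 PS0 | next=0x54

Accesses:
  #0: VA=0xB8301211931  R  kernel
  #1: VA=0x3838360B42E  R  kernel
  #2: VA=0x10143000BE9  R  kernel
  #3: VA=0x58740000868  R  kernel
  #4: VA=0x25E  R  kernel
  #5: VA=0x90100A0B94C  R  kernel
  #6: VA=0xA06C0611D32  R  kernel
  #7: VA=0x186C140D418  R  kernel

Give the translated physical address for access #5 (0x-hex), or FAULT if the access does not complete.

Trace:
#0 VA=0xB8301211931 (r,kernel):
  L0: frame=0x1B idx=23 entry=0x1E007 [P=1 RW=1 US=1 PS=0]
  L1: frame=0x1E idx=12 entry=0x21007 [P=1 RW=1 US=1 PS=0]
  L2: frame=0x21 idx=9 entry=0x25007 [P=1 RW=1 US=1 PS=0]
  L3: frame=0x25 idx=17 entry=0x27007 [P=1 RW=1 US=1 PS=0]
  ✓ 0x27931  — 4 lookups
#1 VA=0x3838360B42E (r,kernel):
  L0: frame=0x1B idx=7 entry=0x28007 [P=1 RW=1 US=1 PS=0]
  L1: frame=0x28 idx=14 entry=0x29007 [P=1 RW=1 US=1 PS=0]
  L2: frame=0x29 idx=27 entry=0x2B007 [P=1 RW=1 US=1 PS=0]
  L3: frame=0x2B idx=11 entry=0x44000 [P=0 RW=0 US=0 PS=0]
  → PAGE_NOT_PRESENT  (4 entries read)
#2 VA=0x10143000BE9 (r,kernel):
  L0: frame=0x1B idx=2 entry=0x2E007 [P=1 RW=1 US=1 PS=0]
  L1: frame=0x2E idx=5 entry=0x32007 [P=1 RW=1 US=1 PS=0]
  L2: frame=0x32 idx=24 entry=0x33007 [P=1 RW=1 US=1 PS=0]
  L3: frame=0x33 idx=0 entry=0x35007 [P=1 RW=1 US=1 PS=0]
  ✓ 0x35BE9  — 4 lookups
#3 VA=0x58740000868 (r,kernel):
  L0: frame=0x1B idx=11 entry=0x36007 [P=1 RW=1 US=1 PS=0]
  L1: frame=0x36 idx=29 entry=0x38087 [P=1 RW=1 US=1 PS=1]
  ✓ 0x38868 (huge @L1)  — 2 lookups
#4 VA=0x25E (r,kernel):
  L0: frame=0x1B idx=0 entry=0x3A087 [P=1 RW=1 US=1 PS=1]
  ✓ 0x3A25E (huge @L0)  — 1 lookups
#5 VA=0x90100A0B94C (r,kernel):
  L0: frame=0x1B idx=18 entry=0x3C007 [P=1 RW=1 US=1 PS=0]
  L1: frame=0x3C idx=4 entry=0x3E007 [P=1 RW=1 US=1 PS=0]
  L2: frame=0x3E idx=5 entry=0x3F007 [P=1 RW=1 US=1 PS=0]
  L3: frame=0x3F idx=11 entry=0x41007 [P=1 RW=1 US=1 PS=0]
  ✓ 0x4194C  — 4 lookups
#6 VA=0xA06C0611D32 (r,kernel):
  L0: frame=0x1B idx=20 entry=0x45007 [P=1 RW=1 US=1 PS=0]
  L1: frame=0x45 idx=27 entry=0x48007 [P=1 RW=1 US=1 PS=0]
  L2: frame=0x48 idx=3 entry=0x4A007 [P=1 RW=1 US=1 PS=0]
  L3: frame=0x4A idx=17 entry=0x4D007 [P=1 RW=1 US=1 PS=0]
  ✓ 0x4DD32  — 4 lookups
#7 VA=0x186C140D418 (r,kernel):
  L0: frame=0x1B idx=3 entry=0x4F007 [P=1 RW=1 US=1 PS=0]
  L1: frame=0x4F idx=27 entry=0x51007 [P=1 RW=1 US=1 PS=0]
  L2: frame=0x51 idx=10 entry=0x52007 [P=1 RW=1 US=1 PS=0]
  L3: frame=0x52 idx=13 entry=0x54007 [P=1 RW=1 US=1 PS=0]
  ✓ 0x54418  — 4 lookups

Access #5 PA: 0x4194C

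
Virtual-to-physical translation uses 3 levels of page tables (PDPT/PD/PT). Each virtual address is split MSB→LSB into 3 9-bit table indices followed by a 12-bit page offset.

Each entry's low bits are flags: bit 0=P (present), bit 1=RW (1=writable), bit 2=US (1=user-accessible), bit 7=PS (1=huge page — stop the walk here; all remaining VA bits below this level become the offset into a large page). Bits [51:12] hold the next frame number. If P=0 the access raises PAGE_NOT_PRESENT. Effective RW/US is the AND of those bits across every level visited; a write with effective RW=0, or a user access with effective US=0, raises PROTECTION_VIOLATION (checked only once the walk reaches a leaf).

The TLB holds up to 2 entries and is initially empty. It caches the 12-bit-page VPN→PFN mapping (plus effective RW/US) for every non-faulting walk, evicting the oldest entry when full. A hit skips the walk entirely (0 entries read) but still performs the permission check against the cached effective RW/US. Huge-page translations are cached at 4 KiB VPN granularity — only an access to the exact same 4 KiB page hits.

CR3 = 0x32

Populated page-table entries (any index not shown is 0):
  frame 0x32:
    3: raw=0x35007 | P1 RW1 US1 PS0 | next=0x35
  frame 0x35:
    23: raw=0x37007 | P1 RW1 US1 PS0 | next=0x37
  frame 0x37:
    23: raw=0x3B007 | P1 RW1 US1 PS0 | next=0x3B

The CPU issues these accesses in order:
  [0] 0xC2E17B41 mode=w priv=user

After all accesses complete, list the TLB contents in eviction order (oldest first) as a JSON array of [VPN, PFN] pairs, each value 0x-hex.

Trace:
#0 VA=0xC2E17B41 (w,user):
  L0 @0x32[3] → 0x35007  P=1,RW=1,US=1,PS=0
  L1 @0x35[23] → 0x37007  P=1,RW=1,US=1,PS=0
  L2 @0x37[23] → 0x3B007  P=1,RW=1,US=1,PS=0
  ⇒ phys 0x3BB41  [3 reads]

TLB: [["0xC2E17", "0x3B"]]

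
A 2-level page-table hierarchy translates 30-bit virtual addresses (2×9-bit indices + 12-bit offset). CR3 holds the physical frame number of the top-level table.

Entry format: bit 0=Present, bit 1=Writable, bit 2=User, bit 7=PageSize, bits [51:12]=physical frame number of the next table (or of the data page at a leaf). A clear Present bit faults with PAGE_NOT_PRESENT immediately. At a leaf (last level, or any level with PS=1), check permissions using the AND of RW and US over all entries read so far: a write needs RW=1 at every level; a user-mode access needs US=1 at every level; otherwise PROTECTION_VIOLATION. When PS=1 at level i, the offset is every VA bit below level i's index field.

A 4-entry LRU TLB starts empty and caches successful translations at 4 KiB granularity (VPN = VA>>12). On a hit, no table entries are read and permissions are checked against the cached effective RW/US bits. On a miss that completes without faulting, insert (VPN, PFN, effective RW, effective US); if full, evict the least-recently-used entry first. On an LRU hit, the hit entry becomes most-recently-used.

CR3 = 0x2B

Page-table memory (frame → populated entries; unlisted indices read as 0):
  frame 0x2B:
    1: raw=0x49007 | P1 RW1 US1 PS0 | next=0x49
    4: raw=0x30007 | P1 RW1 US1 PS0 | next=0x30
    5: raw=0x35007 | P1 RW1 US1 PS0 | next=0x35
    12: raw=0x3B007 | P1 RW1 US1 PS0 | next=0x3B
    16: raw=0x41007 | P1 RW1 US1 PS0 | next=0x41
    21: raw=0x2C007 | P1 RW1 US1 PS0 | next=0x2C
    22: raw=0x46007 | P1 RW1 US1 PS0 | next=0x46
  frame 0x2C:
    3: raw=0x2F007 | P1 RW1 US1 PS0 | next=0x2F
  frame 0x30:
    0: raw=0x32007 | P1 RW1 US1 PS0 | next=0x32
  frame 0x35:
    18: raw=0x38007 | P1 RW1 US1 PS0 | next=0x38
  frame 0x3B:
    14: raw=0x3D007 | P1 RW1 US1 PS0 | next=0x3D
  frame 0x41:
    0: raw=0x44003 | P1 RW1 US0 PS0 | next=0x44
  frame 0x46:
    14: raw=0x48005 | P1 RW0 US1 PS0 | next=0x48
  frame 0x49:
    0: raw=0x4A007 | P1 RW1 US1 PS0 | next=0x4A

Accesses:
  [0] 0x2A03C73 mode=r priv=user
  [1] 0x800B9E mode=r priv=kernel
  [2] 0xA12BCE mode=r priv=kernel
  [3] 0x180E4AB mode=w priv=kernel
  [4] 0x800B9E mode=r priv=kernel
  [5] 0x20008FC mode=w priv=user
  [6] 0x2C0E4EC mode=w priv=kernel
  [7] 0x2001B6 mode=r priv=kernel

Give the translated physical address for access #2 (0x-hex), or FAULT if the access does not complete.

Walk each access:
#0 VA=0x2A03C73 (r,user):
  [0] read 0x2B idx=21: raw=0x2C007 flags P=1 W=1 U=1 S=0
  [1] read 0x2C idx=3: raw=0x2F007 flags P=1 W=1 U=1 S=0
  ✓ 0x2FC73  — 2 lookups
#1 VA=0x800B9E (r,kernel):
  [0] read 0x2B idx=4: raw=0x30007 flags P=1 W=1 U=1 S=0
  [1] read 0x30 idx=0: raw=0x32007 flags P=1 W=1 U=1 S=0
  ✓ 0x32B9E  — 2 lookups
#2 VA=0xA12BCE (r,kernel):
  [0] read 0x2B idx=5: raw=0x35007 flags P=1 W=1 U=1 S=0
  [1] read 0x35 idx=18: raw=0x38007 flags P=1 W=1 U=1 S=0
  ✓ 0x38BCE  — 2 lookups
#3 VA=0x180E4AB (w,kernel):
  [0] read 0x2B idx=12: raw=0x3B007 flags P=1 W=1 U=1 S=0
  [1] read 0x3B idx=14: raw=0x3D007 flags P=1 W=1 U=1 S=0
  ✓ 0x3D4AB  — 2 lookups
#4 VA=0x800B9E (r,kernel):
  TLB hit vpn=0x800 → PA=0x32B9E
#5 VA=0x20008FC (w,user):
  [0] read 0x2B idx=16: raw=0x41007 flags P=1 W=1 U=1 S=0
  [1] read 0x41 idx=0: raw=0x44003 flags P=1 W=1 U=0 S=0
  → PROTECTION_VIOLATION  (2 entries read)
#6 VA=0x2C0E4EC (w,kernel):
  [0] read 0x2B idx=22: raw=0x46007 flags P=1 W=1 U=1 S=0
  [1] read 0x46 idx=14: raw=0x48005 flags P=1 W=0 U=1 S=0
  → PROTECTION_VIOLATION  (2 entries read)
#7 VA=0x2001B6 (r,kernel):
  [0] read 0x2B idx=1: raw=0x49007 flags P=1 W=1 U=1 S=0
  [1] read 0x49 idx=0: raw=0x4A007 flags P=1 W=1 U=1 S=0
  ✓ 0x4A1B6  — 2 lookups

Access #2 PA: 0x38BCE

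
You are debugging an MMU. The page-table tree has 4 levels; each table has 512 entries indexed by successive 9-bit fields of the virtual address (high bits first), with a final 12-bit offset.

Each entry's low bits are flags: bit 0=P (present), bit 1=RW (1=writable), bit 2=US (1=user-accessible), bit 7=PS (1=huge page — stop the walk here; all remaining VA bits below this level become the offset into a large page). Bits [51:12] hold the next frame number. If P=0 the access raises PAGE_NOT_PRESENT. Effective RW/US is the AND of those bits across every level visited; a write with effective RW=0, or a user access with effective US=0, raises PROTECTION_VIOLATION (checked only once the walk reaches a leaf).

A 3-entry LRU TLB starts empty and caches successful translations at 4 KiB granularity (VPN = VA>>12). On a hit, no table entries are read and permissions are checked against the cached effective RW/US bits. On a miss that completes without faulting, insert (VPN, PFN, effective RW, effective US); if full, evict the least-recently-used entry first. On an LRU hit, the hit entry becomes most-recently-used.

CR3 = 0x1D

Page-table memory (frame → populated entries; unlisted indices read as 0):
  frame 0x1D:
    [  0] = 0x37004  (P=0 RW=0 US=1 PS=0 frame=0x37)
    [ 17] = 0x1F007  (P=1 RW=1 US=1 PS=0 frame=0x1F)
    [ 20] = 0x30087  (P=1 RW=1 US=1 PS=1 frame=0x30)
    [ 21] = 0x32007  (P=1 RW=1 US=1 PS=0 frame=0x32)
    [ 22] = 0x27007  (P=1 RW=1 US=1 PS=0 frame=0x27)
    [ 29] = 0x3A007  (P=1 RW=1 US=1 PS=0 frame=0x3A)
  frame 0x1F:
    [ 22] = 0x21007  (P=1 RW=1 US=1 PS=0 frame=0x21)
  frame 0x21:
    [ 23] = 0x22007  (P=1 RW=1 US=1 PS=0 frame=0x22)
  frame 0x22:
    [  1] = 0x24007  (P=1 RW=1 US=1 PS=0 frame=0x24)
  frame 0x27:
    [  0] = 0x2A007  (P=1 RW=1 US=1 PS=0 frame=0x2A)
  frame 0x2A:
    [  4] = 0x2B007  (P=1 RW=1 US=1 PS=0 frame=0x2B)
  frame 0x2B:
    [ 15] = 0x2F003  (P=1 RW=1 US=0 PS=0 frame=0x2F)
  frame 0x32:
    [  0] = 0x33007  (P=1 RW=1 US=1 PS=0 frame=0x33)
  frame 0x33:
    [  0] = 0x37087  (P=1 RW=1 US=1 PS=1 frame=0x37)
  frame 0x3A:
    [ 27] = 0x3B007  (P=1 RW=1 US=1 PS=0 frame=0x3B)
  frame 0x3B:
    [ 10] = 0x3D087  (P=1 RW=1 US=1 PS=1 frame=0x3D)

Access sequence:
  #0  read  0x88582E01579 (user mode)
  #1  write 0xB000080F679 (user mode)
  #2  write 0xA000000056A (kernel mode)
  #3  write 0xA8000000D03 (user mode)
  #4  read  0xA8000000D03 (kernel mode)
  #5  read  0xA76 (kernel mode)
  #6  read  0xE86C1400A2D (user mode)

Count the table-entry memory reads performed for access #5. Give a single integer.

Trace:
#0 VA=0x88582E01579 (r,user):
  L0 @0x1D[17] → 0x1F007  P=1,RW=1,US=1,PS=0
  L1 @0x1F[22] → 0x21007  P=1,RW=1,US=1,PS=0
  L2 @0x21[23] → 0x22007  P=1,RW=1,US=1,PS=0
  L3 @0x22[1] → 0x24007  P=1,RW=1,US=1,PS=0
  ⇒ phys 0x24579  [4 reads]
#1 VA=0xB000080F679 (w,user):
  L0 @0x1D[22] → 0x27007  P=1,RW=1,US=1,PS=0
  L1 @0x27[0] → 0x2A007  P=1,RW=1,US=1,PS=0
  L2 @0x2A[4] → 0x2B007  P=1,RW=1,US=1,PS=0
  L3 @0x2B[15] → 0x2F003  P=1,RW=1,US=0,PS=0
  ⇒ fault: PROTECTION_VIOLATION  — 4 lookups
#2 VA=0xA000000056A (w,kernel):
  L0 @0x1D[20] → 0x30087  P=1,RW=1,US=1,PS=1
  ⇒ phys 0x3056A (huge @L0)  [1 reads]
#3 VA=0xA8000000D03 (w,user):
  L0 @0x1D[21] → 0x32007  P=1,RW=1,US=1,PS=0
  L1 @0x32[0] → 0x33007  P=1,RW=1,US=1,PS=0
  L2 @0x33[0] → 0x37087  P=1,RW=1,US=1,PS=1
  ⇒ phys 0x37D03 (huge @L2)  [3 reads]
#4 VA=0xA8000000D03 (r,kernel):
  TLB hit vpn=0xA8000000 → PA=0x37D03
#5 VA=0xA76 (r,kernel):
  L0 @0x1D[0] → 0x37004  P=0,RW=0,US=1,PS=0
  ⇒ fault: PAGE_NOT_PRESENT  — 1 lookups
#6 VA=0xE86C1400A2D (r,user):
  L0 @0x1D[29] → 0x3A007  P=1,RW=1,US=1,PS=0
  L1 @0x3A[27] → 0x3B007  P=1,RW=1,US=1,PS=0
  L2 @0x3B[10] → 0x3D087  P=1,RW=1,US=1,PS=1
  ⇒ phys 0x3DA2D (huge @L2)  [3 reads]

Entries read for #5: 1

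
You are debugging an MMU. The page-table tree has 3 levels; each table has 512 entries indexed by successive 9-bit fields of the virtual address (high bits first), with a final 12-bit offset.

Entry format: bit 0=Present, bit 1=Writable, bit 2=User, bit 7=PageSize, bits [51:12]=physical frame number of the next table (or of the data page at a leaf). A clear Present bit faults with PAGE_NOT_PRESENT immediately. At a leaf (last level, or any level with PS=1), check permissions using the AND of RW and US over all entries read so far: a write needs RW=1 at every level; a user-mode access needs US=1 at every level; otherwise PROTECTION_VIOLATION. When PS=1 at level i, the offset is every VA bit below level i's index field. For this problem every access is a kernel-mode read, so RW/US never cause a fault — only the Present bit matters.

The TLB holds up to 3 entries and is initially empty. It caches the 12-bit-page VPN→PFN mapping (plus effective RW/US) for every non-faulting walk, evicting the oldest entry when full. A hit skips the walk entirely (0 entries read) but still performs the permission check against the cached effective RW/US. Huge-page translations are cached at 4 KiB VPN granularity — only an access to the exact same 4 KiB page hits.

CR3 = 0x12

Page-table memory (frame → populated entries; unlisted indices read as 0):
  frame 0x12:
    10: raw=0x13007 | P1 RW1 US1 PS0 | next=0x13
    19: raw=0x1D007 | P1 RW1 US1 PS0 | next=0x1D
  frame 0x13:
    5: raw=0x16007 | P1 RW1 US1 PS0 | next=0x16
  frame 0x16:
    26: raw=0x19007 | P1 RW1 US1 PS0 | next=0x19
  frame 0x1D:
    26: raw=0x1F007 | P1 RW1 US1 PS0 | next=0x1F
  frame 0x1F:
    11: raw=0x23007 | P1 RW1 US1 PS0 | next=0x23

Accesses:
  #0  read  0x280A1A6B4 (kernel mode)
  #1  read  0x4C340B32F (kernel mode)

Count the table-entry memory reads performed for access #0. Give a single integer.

Trace:
#0 VA=0x280A1A6B4 (r,kernel):
  lvl0: tbl 0x12, slot 10 ⇒ 0x13007 (P1/RW1/US1/PS0)
  lvl1: tbl 0x13, slot 5 ⇒ 0x16007 (P1/RW1/US1/PS0)
  lvl2: tbl 0x16, slot 26 ⇒ 0x19007 (P1/RW1/US1/PS0)
  → PA=0x196B4  (3 entries read)
#1 VA=0x4C340B32F (r,kernel):
  lvl0: tbl 0x12, slot 19 ⇒ 0x1D007 (P1/RW1/US1/PS0)
  lvl1: tbl 0x1D, slot 26 ⇒ 0x1F007 (P1/RW1/US1/PS0)
  lvl2: tbl 0x1F, slot 11 ⇒ 0x23007 (P1/RW1/US1/PS0)
  → PA=0x2332F  (3 entries read)

Entries read for #0: 3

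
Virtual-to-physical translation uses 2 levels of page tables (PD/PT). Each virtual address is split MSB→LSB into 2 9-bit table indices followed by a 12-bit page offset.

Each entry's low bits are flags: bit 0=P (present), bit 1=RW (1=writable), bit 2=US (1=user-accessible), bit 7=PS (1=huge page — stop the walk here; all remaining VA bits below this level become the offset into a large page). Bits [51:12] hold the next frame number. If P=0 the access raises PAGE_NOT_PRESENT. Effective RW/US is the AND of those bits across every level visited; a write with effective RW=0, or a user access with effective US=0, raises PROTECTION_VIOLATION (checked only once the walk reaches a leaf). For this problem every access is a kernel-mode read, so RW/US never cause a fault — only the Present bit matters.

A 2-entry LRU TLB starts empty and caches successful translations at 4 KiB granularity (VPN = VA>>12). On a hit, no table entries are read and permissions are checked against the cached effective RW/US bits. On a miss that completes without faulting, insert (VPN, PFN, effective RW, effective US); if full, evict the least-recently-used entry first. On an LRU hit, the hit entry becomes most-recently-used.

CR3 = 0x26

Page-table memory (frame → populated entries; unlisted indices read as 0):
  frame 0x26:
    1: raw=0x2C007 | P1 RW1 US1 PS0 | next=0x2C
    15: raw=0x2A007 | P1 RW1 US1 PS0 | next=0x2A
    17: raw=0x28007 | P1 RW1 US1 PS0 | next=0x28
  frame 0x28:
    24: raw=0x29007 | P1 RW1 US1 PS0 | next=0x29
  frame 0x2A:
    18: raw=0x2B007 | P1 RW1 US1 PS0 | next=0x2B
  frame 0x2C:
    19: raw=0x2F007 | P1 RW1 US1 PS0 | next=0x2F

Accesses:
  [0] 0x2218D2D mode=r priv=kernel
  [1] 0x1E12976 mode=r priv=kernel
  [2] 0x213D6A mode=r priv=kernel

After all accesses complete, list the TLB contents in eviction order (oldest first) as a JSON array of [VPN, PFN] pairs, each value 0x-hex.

Walk each access:
#0 VA=0x2218D2D (r,kernel):
  [0] read 0x26 idx=17: raw=0x28007 flags P=1 W=1 U=1 S=0
  [1] read 0x28 idx=24: raw=0x29007 flags P=1 W=1 U=1 S=0
  → PA=0x29D2D  (2 entries read)
#1 VA=0x1E12976 (r,kernel):
  [0] read 0x26 idx=15: raw=0x2A007 flags P=1 W=1 U=1 S=0
  [1] read 0x2A idx=18: raw=0x2B007 flags P=1 W=1 U=1 S=0
  → PA=0x2B976  (2 entries read)
#2 VA=0x213D6A (r,kernel):
  [0] read 0x26 idx=1: raw=0x2C007 flags P=1 W=1 U=1 S=0
  [1] read 0x2C idx=19: raw=0x2F007 flags P=1 W=1 U=1 S=0
  → PA=0x2FD6A  (2 entries read)

TLB: [["0x1E12", "0x2B"], ["0x213", "0x2F"]]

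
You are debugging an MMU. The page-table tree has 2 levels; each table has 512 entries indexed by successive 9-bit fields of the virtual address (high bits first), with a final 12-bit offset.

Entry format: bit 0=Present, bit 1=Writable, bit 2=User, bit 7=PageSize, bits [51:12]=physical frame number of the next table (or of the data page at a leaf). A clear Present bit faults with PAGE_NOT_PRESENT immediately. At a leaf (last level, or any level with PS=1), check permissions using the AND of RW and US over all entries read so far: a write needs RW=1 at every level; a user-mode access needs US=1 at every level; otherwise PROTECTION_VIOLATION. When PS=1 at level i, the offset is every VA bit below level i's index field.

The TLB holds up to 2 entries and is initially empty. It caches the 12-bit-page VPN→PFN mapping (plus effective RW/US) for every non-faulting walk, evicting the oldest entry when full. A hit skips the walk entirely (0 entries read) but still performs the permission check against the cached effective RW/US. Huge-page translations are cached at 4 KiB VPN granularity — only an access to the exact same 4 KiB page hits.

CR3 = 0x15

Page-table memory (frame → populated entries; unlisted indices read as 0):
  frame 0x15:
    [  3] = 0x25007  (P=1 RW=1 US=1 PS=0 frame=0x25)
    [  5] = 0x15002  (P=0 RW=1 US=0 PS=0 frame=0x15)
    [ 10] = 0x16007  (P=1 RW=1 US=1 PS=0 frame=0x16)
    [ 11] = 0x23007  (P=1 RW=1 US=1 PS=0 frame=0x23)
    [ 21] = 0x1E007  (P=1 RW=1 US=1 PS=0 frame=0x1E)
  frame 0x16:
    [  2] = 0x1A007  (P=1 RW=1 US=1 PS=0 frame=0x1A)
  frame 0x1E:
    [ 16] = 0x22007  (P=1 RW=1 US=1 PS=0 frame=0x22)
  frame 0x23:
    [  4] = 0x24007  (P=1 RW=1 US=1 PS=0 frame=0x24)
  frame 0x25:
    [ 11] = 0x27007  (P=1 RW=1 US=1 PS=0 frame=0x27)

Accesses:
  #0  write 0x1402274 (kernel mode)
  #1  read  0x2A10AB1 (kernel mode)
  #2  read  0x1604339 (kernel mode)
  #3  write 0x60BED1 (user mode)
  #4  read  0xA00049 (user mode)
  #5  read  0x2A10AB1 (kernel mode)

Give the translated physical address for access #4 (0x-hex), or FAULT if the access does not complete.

Walk each access:
#0 VA=0x1402274 (w,kernel):
  [0] read 0x15 idx=10: raw=0x16007 flags P=1 W=1 U=1 S=0
  [1] read 0x16 idx=2: raw=0x1A007 flags P=1 W=1 U=1 S=0
  → PA=0x1A274  (2 entries read)
#1 VA=0x2A10AB1 (r,kernel):
  [0] read 0x15 idx=21: raw=0x1E007 flags P=1 W=1 U=1 S=0
  [1] read 0x1E idx=16: raw=0x22007 flags P=1 W=1 U=1 S=0
  → PA=0x22AB1  (2 entries read)
#2 VA=0x1604339 (r,kernel):
  [0] read 0x15 idx=11: raw=0x23007 flags P=1 W=1 U=1 S=0
  [1] read 0x23 idx=4: raw=0x24007 flags P=1 W=1 U=1 S=0
  → PA=0x24339  (2 entries read)
#3 VA=0x60BED1 (w,user):
  [0] read 0x15 idx=3: raw=0x25007 flags P=1 W=1 U=1 S=0
  [1] read 0x25 idx=11: raw=0x27007 flags P=1 W=1 U=1 S=0
  → PA=0x27ED1  (2 entries read)
#4 VA=0xA00049 (r,user):
  [0] read 0x15 idx=5: raw=0x15002 flags P=0 W=1 U=0 S=0
  ⇒ fault: PAGE_NOT_PRESENT  — 1 lookups
#5 VA=0x2A10AB1 (r,kernel):
  [0] read 0x15 idx=21: raw=0x1E007 flags P=1 W=1 U=1 S=0
  [1] read 0x1E idx=16: raw=0x22007 flags P=1 W=1 U=1 S=0
  → PA=0x22AB1  (2 entries read)

Access #4 PA: FAULT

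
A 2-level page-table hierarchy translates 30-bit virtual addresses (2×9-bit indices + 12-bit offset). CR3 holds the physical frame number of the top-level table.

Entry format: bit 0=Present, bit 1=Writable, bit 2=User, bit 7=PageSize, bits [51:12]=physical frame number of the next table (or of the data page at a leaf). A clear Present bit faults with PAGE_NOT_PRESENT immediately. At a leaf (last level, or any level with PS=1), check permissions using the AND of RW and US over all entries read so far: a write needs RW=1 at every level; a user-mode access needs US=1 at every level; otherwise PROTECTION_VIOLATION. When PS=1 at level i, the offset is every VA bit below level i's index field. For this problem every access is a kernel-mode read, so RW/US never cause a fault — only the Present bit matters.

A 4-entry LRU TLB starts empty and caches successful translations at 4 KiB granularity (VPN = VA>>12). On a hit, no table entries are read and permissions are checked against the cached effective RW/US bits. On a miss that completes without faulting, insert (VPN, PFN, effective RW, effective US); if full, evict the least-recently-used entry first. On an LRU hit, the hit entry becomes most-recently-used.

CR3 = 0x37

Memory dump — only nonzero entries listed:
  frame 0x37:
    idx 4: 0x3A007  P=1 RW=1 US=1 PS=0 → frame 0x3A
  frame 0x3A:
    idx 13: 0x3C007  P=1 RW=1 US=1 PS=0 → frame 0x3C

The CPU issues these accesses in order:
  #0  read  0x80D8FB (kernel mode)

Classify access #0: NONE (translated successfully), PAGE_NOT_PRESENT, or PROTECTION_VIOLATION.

Per-access translation:
#0 VA=0x80D8FB (r,kernel):
  L0: frame=0x37 idx=4 entry=0x3A007 [P=1 RW=1 US=1 PS=0]
  L1: frame=0x3A idx=13 entry=0x3C007 [P=1 RW=1 US=1 PS=0]
  ⇒ phys 0x3C8FB  [2 reads]

Access #0 fault: NONE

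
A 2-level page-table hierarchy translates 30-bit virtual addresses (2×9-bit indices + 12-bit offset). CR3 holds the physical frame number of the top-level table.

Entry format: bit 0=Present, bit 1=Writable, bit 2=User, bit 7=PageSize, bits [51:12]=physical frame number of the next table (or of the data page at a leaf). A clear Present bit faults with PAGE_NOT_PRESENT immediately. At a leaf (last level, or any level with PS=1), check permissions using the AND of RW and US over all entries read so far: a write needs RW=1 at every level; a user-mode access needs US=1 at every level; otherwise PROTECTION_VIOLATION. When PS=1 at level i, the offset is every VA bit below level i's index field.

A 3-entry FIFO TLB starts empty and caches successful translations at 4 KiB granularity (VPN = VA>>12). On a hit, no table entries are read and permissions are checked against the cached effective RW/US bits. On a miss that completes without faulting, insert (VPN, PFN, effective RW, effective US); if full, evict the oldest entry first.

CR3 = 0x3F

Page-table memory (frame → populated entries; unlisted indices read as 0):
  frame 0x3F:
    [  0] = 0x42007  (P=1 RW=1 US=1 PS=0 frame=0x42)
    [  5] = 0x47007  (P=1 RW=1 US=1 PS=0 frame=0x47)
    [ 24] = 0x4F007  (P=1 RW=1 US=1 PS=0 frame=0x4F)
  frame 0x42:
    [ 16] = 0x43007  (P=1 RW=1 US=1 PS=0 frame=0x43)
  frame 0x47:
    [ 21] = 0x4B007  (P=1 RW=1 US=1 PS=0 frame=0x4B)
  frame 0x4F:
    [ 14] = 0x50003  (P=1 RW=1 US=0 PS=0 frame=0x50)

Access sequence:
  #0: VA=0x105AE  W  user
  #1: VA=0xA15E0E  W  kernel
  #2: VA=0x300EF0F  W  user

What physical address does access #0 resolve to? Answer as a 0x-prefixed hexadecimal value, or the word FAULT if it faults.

Trace:
#0 VA=0x105AE (w,user):
  [0] read 0x3F idx=0: raw=0x42007 flags P=1 W=1 U=1 S=0
  [1] read 0x42 idx=16: raw=0x43007 flags P=1 W=1 U=1 S=0
  ✓ 0x435AE  — 2 lookups
#1 VA=0xA15E0E (w,kernel):
  [0] read 0x3F idx=5: raw=0x47007 flags P=1 W=1 U=1 S=0
  [1] read 0x47 idx=21: raw=0x4B007 flags P=1 W=1 U=1 S=0
  ✓ 0x4BE0E  — 2 lookups
#2 VA=0x300EF0F (w,user):
  [0] read 0x3F idx=24: raw=0x4F007 flags P=1 W=1 U=1 S=0
  [1] read 0x4F idx=14: raw=0x50003 flags P=1 W=1 U=0 S=0
  ⇒ fault: PROTECTION_VIOLATION  — 2 lookups

Access #0 PA: 0x435AE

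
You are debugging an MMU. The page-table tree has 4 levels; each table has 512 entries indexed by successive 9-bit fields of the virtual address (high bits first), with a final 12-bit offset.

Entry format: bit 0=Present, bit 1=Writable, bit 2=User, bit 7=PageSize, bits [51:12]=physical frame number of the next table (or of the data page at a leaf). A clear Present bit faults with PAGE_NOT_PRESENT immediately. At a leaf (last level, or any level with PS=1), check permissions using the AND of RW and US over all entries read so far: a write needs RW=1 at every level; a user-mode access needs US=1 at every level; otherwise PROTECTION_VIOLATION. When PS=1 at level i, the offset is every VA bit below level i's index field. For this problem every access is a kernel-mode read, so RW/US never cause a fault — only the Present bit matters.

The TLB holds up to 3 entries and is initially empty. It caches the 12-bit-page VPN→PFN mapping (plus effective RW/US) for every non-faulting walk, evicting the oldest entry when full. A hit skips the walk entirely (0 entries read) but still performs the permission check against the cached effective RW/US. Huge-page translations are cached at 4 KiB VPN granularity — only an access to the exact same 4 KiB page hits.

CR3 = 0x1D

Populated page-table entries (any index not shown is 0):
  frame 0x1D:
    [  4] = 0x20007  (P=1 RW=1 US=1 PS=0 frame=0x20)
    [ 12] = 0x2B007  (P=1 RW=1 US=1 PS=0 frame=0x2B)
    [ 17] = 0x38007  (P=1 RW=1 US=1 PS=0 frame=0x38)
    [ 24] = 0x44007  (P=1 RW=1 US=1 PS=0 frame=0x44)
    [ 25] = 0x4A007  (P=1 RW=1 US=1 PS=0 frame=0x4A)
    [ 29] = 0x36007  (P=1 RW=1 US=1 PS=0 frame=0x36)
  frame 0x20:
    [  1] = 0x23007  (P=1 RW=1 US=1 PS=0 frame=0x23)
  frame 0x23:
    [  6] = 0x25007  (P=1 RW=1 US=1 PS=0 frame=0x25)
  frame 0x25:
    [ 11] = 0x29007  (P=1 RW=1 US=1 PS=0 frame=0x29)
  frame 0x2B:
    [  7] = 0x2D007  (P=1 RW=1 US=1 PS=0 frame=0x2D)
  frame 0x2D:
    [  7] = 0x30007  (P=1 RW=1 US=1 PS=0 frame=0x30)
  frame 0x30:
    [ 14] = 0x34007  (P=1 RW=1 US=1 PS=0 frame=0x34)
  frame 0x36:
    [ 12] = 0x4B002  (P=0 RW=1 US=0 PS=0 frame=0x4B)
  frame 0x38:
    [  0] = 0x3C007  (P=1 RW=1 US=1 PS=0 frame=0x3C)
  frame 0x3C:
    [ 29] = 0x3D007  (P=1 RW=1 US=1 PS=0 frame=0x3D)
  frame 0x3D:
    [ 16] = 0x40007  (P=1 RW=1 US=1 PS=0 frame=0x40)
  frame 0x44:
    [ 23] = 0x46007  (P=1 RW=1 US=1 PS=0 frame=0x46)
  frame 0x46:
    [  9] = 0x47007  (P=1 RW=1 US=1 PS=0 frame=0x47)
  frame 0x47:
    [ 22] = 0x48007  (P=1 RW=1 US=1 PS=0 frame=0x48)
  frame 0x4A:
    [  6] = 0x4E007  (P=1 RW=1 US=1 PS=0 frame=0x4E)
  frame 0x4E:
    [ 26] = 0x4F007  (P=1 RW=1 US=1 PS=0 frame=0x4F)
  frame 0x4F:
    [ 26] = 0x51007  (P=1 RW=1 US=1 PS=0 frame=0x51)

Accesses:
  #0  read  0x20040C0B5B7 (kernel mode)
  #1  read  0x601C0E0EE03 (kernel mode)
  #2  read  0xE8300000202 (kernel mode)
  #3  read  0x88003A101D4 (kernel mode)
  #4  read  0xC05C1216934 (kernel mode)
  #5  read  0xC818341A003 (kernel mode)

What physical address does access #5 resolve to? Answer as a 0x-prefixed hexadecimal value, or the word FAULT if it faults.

Per-access translation:
#0 VA=0x20040C0B5B7 (r,kernel):
  L0 @0x1D[4] → 0x20007  P=1,RW=1,US=1,PS=0
  L1 @0x20[1] → 0x23007  P=1,RW=1,US=1,PS=0
  L2 @0x23[6] → 0x25007  P=1,RW=1,US=1,PS=0
  L3 @0x25[11] → 0x29007  P=1,RW=1,US=1,PS=0
  ✓ 0x295B7  — 4 lookups
#1 VA=0x601C0E0EE03 (r,kernel):
  L0 @0x1D[12] → 0x2B007  P=1,RW=1,US=1,PS=0
  L1 @0x2B[7] → 0x2D007  P=1,RW=1,US=1,PS=0
  L2 @0x2D[7] → 0x30007  P=1,RW=1,US=1,PS=0
  L3 @0x30[14] → 0x34007  P=1,RW=1,US=1,PS=0
  ✓ 0x34E03  — 4 lookups
#2 VA=0xE8300000202 (r,kernel):
  L0 @0x1D[29] → 0x36007  P=1,RW=1,US=1,PS=0
  L1 @0x36[12] → 0x4B002  P=0,RW=1,US=0,PS=0
  → PAGE_NOT_PRESENT  (2 entries read)
#3 VA=0x88003A101D4 (r,kernel):
  L0 @0x1D[17] → 0x38007  P=1,RW=1,US=1,PS=0
  L1 @0x38[0] → 0x3C007  P=1,RW=1,US=1,PS=0
  L2 @0x3C[29] → 0x3D007  P=1,RW=1,US=1,PS=0
  L3 @0x3D[16] → 0x40007  P=1,RW=1,US=1,PS=0
  ✓ 0x401D4  — 4 lookups
#4 VA=0xC05C1216934 (r,kernel):
  L0 @0x1D[24] → 0x44007  P=1,RW=1,US=1,PS=0
  L1 @0x44[23] → 0x46007  P=1,RW=1,US=1,PS=0
  L2 @0x46[9] → 0x47007  P=1,RW=1,US=1,PS=0
  L3 @0x47[22] → 0x48007  P=1,RW=1,US=1,PS=0
  ✓ 0x48934  — 4 lookups
#5 VA=0xC818341A003 (r,kernel):
  L0 @0x1D[25] → 0x4A007  P=1,RW=1,US=1,PS=0
  L1 @0x4A[6] → 0x4E007  P=1,RW=1,US=1,PS=0
  L2 @0x4E[26] → 0x4F007  P=1,RW=1,US=1,PS=0
  L3 @0x4F[26] → 0x51007  P=1,RW=1,US=1,PS=0
  ✓ 0x51003  — 4 lookups

Access #5 PA: 0x51003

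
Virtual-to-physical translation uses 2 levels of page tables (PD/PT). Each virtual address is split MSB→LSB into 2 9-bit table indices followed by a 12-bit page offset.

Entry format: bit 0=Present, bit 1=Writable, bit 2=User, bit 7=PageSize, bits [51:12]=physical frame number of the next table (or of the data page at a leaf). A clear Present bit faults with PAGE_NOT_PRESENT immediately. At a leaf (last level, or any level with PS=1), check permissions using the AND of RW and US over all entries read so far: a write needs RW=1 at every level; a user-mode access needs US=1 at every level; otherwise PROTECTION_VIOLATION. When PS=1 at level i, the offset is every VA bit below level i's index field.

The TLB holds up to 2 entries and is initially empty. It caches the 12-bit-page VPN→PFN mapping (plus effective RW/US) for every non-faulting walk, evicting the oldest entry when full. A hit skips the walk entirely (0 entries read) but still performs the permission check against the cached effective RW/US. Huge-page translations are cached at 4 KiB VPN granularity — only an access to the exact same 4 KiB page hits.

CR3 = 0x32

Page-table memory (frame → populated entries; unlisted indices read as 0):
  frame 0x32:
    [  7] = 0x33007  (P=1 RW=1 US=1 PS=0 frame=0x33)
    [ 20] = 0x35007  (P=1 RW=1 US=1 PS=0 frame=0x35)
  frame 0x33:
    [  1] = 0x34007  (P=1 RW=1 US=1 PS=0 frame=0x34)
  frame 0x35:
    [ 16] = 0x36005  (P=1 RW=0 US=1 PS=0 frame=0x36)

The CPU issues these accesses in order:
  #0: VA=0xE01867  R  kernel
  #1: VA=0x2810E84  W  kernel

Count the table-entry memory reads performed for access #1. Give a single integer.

Per-access translation:
#0 VA=0xE01867 (r,kernel):
  L0: frame=0x32 idx=7 entry=0x33007 [P=1 RW=1 US=1 PS=0]
  L1: frame=0x33 idx=1 entry=0x34007 [P=1 RW=1 US=1 PS=0]
  ✓ 0x34867  — 2 lookups
#1 VA=0x2810E84 (w,kernel):
  L0: frame=0x32 idx=20 entry=0x35007 [P=1 RW=1 US=1 PS=0]
  L1: frame=0x35 idx=16 entry=0x36005 [P=1 RW=0 US=1 PS=0]
  → PROTECTION_VIOLATION  (2 entries read)

Entries read for #1: 2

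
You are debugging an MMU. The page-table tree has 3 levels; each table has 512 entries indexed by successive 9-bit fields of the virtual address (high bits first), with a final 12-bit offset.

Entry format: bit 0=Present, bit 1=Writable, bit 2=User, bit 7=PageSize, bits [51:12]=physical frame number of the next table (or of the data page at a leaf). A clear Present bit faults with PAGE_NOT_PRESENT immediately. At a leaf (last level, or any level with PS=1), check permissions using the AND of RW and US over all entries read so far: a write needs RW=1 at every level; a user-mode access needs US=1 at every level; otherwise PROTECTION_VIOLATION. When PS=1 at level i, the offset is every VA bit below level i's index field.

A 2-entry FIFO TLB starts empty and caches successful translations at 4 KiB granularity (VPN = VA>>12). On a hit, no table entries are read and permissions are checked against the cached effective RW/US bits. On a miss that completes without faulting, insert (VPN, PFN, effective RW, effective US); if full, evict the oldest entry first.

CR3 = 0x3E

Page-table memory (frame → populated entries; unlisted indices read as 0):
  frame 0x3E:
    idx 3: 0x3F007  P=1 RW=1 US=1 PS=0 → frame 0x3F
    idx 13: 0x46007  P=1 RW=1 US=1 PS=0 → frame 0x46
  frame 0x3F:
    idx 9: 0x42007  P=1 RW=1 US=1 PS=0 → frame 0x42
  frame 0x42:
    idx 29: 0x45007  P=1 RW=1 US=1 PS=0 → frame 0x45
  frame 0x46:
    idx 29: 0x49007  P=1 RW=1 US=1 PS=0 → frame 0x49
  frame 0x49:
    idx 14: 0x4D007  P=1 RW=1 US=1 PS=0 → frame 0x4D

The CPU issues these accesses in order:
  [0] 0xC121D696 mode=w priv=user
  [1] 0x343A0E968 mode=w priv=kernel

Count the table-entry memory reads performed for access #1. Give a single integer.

Per-access translation:
#0 VA=0xC121D696 (w,user):
  L0: frame=0x3E idx=3 entry=0x3F007 [P=1 RW=1 US=1 PS=0]
  L1: frame=0x3F idx=9 entry=0x42007 [P=1 RW=1 US=1 PS=0]
  L2: frame=0x42 idx=29 entry=0x45007 [P=1 RW=1 US=1 PS=0]
  ✓ 0x45696  — 3 lookups
#1 VA=0x343A0E968 (w,kernel):
  L0: frame=0x3E idx=13 entry=0x46007 [P=1 RW=1 US=1 PS=0]
  L1: frame=0x46 idx=29 entry=0x49007 [P=1 RW=1 US=1 PS=0]
  L2: frame=0x49 idx=14 entry=0x4D007 [P=1 RW=1 US=1 PS=0]
  ✓ 0x4D968  — 3 lookups

Entries read for #1: 3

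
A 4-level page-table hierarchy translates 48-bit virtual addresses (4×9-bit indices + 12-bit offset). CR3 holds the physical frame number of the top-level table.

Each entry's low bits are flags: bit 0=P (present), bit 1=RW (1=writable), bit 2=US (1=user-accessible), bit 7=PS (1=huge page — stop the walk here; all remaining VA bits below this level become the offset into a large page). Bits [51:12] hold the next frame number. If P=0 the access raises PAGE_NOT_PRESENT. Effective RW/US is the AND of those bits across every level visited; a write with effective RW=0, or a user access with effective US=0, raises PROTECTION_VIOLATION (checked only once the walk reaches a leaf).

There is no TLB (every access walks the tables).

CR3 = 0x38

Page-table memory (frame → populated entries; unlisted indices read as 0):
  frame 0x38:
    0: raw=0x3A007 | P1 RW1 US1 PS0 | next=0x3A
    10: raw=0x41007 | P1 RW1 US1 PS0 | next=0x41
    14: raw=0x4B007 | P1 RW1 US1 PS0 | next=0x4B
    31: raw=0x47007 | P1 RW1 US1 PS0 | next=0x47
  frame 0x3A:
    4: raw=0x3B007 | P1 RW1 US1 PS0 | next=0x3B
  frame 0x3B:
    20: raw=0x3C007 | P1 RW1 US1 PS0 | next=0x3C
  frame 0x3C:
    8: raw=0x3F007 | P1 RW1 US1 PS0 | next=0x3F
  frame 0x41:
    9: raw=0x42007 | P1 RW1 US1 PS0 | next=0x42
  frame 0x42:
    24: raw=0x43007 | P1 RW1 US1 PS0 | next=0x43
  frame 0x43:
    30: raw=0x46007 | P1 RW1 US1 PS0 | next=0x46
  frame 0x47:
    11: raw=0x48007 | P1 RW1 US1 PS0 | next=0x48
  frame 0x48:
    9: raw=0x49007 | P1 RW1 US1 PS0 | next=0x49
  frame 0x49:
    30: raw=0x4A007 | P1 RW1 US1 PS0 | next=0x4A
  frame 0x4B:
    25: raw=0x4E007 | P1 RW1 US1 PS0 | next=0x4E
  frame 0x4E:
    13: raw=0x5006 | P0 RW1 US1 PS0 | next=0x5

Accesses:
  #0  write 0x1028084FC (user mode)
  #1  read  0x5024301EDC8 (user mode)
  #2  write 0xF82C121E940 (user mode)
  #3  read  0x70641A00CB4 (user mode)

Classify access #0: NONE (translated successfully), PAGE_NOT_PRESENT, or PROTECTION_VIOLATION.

Walk each access:
#0 VA=0x1028084FC (w,user):
  [0] read 0x38 idx=0: raw=0x3A007 flags P=1 W=1 U=1 S=0
  [1] read 0x3A idx=4: raw=0x3B007 flags P=1 W=1 U=1 S=0
  [2] read 0x3B idx=20: raw=0x3C007 flags P=1 W=1 U=1 S=0
  [3] read 0x3C idx=8: raw=0x3F007 flags P=1 W=1 U=1 S=0
  ✓ 0x3F4FC  — 4 lookups
#1 VA=0x5024301EDC8 (r,user):
  [0] read 0x38 idx=10: raw=0x41007 flags P=1 W=1 U=1 S=0
  [1] read 0x41 idx=9: raw=0x42007 flags P=1 W=1 U=1 S=0
  [2] read 0x42 idx=24: raw=0x43007 flags P=1 W=1 U=1 S=0
  [3] read 0x43 idx=30: raw=0x46007 flags P=1 W=1 U=1 S=0
  ✓ 0x46DC8  — 4 lookups
#2 VA=0xF82C121E940 (w,user):
  [0] read 0x38 idx=31: raw=0x47007 flags P=1 W=1 U=1 S=0
  [1] read 0x47 idx=11: raw=0x48007 flags P=1 W=1 U=1 S=0
  [2] read 0x48 idx=9: raw=0x49007 flags P=1 W=1 U=1 S=0
  [3] read 0x49 idx=30: raw=0x4A007 flags P=1 W=1 U=1 S=0
  ✓ 0x4A940  — 4 lookups
#3 VA=0x70641A00CB4 (r,user):
  [0] read 0x38 idx=14: raw=0x4B007 flags P=1 W=1 U=1 S=0
  [1] read 0x4B idx=25: raw=0x4E007 flags P=1 W=1 U=1 S=0
  [2] read 0x4E idx=13: raw=0x5006 flags P=0 W=1 U=1 S=0
  ⇒ fault: PAGE_NOT_PRESENT  — 3 lookups

Access #0 fault: NONE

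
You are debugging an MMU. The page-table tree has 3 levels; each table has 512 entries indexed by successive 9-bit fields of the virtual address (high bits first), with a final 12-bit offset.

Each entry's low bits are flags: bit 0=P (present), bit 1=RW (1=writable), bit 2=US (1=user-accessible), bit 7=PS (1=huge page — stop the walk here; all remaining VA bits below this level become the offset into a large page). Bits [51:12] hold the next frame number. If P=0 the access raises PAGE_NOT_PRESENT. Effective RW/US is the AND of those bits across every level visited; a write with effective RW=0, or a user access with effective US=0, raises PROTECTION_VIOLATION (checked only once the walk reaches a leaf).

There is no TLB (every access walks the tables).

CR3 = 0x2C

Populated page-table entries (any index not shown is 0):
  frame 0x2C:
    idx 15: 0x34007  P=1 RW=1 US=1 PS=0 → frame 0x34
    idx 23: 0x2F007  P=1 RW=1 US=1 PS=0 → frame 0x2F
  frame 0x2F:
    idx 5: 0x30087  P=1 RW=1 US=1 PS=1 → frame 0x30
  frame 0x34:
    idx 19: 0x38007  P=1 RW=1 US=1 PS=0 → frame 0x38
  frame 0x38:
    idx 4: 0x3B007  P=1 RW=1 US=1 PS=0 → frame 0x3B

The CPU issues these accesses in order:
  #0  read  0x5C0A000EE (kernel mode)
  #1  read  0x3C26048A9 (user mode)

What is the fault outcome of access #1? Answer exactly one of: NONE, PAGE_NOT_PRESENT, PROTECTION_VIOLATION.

Per-access translation:
#0 VA=0x5C0A000EE (r,kernel):
  L0 @0x2C[23] → 0x2F007  P=1,RW=1,US=1,PS=0
  L1 @0x2F[5] → 0x30087  P=1,RW=1,US=1,PS=1
  ⇒ phys 0x300EE (huge @L1)  [2 reads]
#1 VA=0x3C26048A9 (r,user):
  L0 @0x2C[15] → 0x34007  P=1,RW=1,US=1,PS=0
  L1 @0x34[19] → 0x38007  P=1,RW=1,US=1,PS=0
  L2 @0x38[4] → 0x3B007  P=1,RW=1,US=1,PS=0
  ⇒ phys 0x3B8A9  [3 reads]

Access #1 fault: NONE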